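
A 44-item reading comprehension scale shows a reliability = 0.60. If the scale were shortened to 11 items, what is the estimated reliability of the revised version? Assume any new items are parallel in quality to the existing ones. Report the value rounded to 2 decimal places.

Length ratio n = 11/44 = 0.25
r_new = (0.25 × 0.60) / (1 + (0.25 − 1) × 0.60)
     = 0.1500 / 0.5500 = 0.2727

0.27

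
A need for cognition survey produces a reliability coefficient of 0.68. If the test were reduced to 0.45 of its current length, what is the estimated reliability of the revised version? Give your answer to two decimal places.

0.49

r_new = (0.45 × 0.68) / (1 + (0.45 − 1) × 0.68)
r_new = 0.3060 / 0.6260 ≈ 0.4888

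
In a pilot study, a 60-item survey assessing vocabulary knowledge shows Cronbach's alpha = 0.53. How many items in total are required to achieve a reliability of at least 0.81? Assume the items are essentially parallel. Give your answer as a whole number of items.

227

n = [0.81 × 0.47] / [0.53 × 0.19]
  = 0.3807 / 0.1007 = 3.7805
So the test needs 3.7805 × 60 ≈ 226.83 items; rounding up, 227.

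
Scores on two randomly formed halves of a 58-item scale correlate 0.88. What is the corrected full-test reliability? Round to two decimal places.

Each half is half the length of the full test, so the full test is n = 2 times a half.
r_full = 2r_hh / (1 + r_hh) = 2 × 0.88 / (1 + 0.88)
       = 1.7600 / 1.8800 = 0.9362

0.94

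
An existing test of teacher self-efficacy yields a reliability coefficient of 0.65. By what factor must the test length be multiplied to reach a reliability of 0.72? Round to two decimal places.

1.38

n = 0.72 × (1 − 0.65) / [ 0.65 × (1 − 0.72) ]
n = 0.2520 / 0.1820 ≈ 1.3846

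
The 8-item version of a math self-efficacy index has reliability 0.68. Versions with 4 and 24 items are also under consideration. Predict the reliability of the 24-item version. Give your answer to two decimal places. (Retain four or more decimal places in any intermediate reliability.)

0.86

The 4-item form is not needed; work directly from the 8-item form with n = 24/8 = 3.0000.
r_{24} = n·r / (1 + (n − 1)·r) = 2.0400 / 2.3600 ≈ 0.8644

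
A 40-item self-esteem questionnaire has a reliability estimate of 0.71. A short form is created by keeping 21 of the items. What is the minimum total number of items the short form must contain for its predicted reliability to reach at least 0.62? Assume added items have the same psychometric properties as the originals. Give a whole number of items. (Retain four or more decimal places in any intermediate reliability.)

Short-form reliability: n = 21/40 = 0.5250; r_21 = n·r/(1+(n−1)r) ≈ 0.5624
Length factor from the short form to reach 0.62: n' = 0.62(1 − 0.5624) / [0.5624(1 − 0.62)] ≈ 1.2695
Total items = 1.2695 × 21 = 26.66, rounded up to 27.

27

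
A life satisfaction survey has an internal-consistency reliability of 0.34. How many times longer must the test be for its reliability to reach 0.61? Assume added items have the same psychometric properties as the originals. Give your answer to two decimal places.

n = [0.61 × 0.66] / [0.34 × 0.39]
n = 0.4026 / 0.1326 ≈ 3.0362

3.04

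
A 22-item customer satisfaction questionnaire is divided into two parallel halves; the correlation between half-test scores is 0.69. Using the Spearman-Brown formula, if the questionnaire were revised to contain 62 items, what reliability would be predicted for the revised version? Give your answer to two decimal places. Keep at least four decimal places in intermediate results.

0.93

Spearman-Brown correction (n = 2): r_full = 2·0.69/(1 + 0.69) = 0.8166
Then adjust to 62 items: n = 62/22 = 2.8182
r_new = n·r_full / (1 + (n − 1)·r_full) = 2.3013 / 2.4847 ≈ 0.9262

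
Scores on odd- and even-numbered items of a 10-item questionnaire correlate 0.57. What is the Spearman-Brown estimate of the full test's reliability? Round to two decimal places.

Each half is half the length of the full test, so the full test is n = 2 times a half.
r_full = 2(0.57) / (1 + 0.57)
r_full = 1.1400 / 1.5700 ≈ 0.7261

0.73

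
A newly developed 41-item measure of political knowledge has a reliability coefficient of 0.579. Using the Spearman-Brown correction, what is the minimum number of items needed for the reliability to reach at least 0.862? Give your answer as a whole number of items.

187

Rearranging the Spearman-Brown formula for n,
n = r_target (1 − r_old) / [ r_old (1 − r_target) ]
n = 0.862(1 − 0.579) / [0.579(1 − 0.862)]
n = 0.362902 / 0.079902 ≈ 4.5418
4.5418 × 41 = 186.21 → 187 items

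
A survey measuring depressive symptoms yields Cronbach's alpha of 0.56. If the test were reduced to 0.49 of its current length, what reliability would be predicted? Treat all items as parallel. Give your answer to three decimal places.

By Spearman-Brown, r_new = n r / (1 + (n − 1) r).
r_new = 0.49·0.56 / [1 + (0.49 − 1)·0.56]
     = 0.2744 / 0.7144 = 0.3841

0.384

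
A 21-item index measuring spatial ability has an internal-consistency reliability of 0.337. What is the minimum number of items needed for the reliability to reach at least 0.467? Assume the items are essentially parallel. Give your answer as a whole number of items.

37

Spearman-Brown solved for the length factor n:
n = r*(1 − r) / [ r (1 − r*) ]
n = [0.467 × 0.663] / [0.337 × 0.533]
  = 0.309621 / 0.179621 = 1.7237
So the test needs 1.7237 × 21 ≈ 36.20 items; rounding up, 37.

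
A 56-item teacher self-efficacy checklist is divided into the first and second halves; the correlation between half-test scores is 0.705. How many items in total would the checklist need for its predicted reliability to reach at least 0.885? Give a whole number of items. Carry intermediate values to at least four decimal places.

91

r_full = 2(0.705)/(1 + 0.705) = 0.8270
n = r_tgt(1 − r_full) / [r_full(1 − r_tgt)] = 0.885 × 0.1730 / (0.8270 × 0.115) ≈ 1.6099
Required items = 1.6099 × 56 = 90.15, so 91 items.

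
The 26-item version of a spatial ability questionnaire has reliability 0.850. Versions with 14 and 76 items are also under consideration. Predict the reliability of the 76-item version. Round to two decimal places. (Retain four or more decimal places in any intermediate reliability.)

0.94

Only the ratio of lengths matters: n = 76/26 = 2.9231
r_{76} = n·r / (1 + (n − 1)·r) = 2.4846 / 2.6346 ≈ 0.9431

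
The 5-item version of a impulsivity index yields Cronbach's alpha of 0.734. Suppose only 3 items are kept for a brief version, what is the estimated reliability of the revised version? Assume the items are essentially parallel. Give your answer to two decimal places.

0.62

Length ratio n = 3/5 = 0.6
r_new = (0.6 × 0.734) / (1 + (0.6 − 1) × 0.734)
r_new = 0.4404 / 0.7064 ≈ 0.6234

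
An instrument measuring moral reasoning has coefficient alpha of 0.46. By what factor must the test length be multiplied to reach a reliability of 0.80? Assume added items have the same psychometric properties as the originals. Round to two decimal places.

4.70

n = 0.80(1 − 0.46) / [0.46(1 − 0.80)]
  = 0.4320 / 0.0920 = 4.6957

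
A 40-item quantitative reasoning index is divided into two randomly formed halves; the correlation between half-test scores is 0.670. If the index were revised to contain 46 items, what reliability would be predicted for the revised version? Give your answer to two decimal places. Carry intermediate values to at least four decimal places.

0.82

First correct the split-half correlation to full-test reliability: r_full = 2 × 0.670 / (1 + 0.670) ≈ 0.8024
Length factor from 40 to 46 items: n = 46/40 = 1.1500
r_new = n·r_full / (1 + (n − 1)·r_full) = 0.9228 / 1.1204 ≈ 0.8236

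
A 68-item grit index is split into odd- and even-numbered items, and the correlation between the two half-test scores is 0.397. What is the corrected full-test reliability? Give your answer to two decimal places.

Apply the Spearman-Brown correction with n = 2:
r_full = 2r_hh / (1 + r_hh) = 2 × 0.397 / (1 + 0.397)
r_full = 0.7940 / 1.3970 ≈ 0.5684

0.57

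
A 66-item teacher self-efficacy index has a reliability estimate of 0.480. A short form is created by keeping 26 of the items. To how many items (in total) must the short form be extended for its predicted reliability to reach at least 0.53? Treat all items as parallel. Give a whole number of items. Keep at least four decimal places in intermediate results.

First, r for the 26-item form: n = 26/66 = 0.3939, so r_26 = 0.3939·0.480/(1 + (0.3939 − 1)·0.480) = 0.2666
Then solve for n' with r_old = 0.2666, r_target = 0.53: n' = 0.53(1 − 0.2666)/[0.2666(1 − 0.53)] = 3.1021
Items = 3.1021 × 26 ≈ 80.65 → 81

81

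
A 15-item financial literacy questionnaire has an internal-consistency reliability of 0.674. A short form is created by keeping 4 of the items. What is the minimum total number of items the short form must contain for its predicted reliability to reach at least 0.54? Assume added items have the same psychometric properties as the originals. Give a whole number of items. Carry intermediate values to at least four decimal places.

Short-form reliability: n = 4/15 = 0.2667; r_4 = n·r/(1+(n−1)r) ≈ 0.3554
Then solve for n' with r_old = 0.3554, r_target = 0.54: n' = 0.54(1 − 0.3554)/[0.3554(1 − 0.54)] = 2.1292
Items = 2.1292 × 4 ≈ 8.52 → 9

9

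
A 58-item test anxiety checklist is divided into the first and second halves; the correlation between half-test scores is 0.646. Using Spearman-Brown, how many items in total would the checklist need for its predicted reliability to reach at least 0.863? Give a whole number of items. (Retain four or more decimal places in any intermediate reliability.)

101

r_full = 2(0.646)/(1 + 0.646) = 0.7849
Solve Spearman-Brown for n: n = 0.863(1 − 0.7849) / [0.7849(1 − 0.863)] = 1.7263
Required items = 1.7263 × 58 = 100.13, so 101 items.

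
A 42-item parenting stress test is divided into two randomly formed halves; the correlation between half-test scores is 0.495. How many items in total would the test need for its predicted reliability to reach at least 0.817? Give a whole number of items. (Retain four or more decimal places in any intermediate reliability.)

Corrected full-test reliability: r_full = 2 × 0.495 / (1 + 0.495) ≈ 0.6622
Solve Spearman-Brown for n: n = 0.817(1 − 0.6622) / [0.6622(1 − 0.817)] = 2.2774
Items = 2.2774 × 42 ≈ 95.65 → 96

96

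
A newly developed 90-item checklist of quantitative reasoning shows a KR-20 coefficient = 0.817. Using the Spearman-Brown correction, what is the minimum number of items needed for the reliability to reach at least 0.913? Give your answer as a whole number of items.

Rearranging the Spearman-Brown formula for n,
n = r*(1 − r) / [ r (1 − r*) ]
n = 0.913 × (1 − 0.817) / [ 0.817 × (1 − 0.913) ]
  = 0.167079 / 0.071079 = 2.3506
Items needed = n × 90 = 2.3506 × 90 ≈ 211.55 → round up to 212

212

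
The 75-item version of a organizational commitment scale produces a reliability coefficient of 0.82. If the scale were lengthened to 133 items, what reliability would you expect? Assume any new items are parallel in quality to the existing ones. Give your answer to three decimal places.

0.890

The new length is 133/75 = 1.7733 times the old.
By Spearman-Brown, r_new = n r / (1 + (n − 1) r).
r_new = 1.7733·0.82 / [1 + (1.7733 − 1)·0.82]
     = 1.4541 / 1.6341 = 0.8898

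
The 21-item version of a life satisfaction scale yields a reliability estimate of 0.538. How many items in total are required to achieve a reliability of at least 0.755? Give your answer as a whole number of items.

Spearman-Brown solved for the length factor n:
n = r*(1 − r) / [ r (1 − r*) ]
n = 0.755(1 − 0.538) / [0.538(1 − 0.755)]
  = 0.348810 / 0.131810 = 2.6463
Items needed = n × 21 = 2.6463 × 21 ≈ 55.57 → round up to 56

56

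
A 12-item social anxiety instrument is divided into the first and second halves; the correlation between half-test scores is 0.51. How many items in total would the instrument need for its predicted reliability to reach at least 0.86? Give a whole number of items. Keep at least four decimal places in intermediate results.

36

r_full = 2(0.51)/(1 + 0.51) = 0.6755
n = r_tgt(1 − r_full) / [r_full(1 − r_tgt)] = 0.86 × 0.3245 / (0.6755 × 0.14) ≈ 2.9509
Required items = 2.9509 × 12 = 35.41, so 36 items.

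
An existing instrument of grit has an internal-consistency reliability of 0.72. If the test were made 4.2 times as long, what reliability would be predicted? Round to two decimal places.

Apply the Spearman-Brown prophecy formula, r' = nr / [1 + (n − 1)r]:
r_new = (4.2 × 0.72) / (1 + (4.2 − 1) × 0.72)
     = 3.0240 / 3.3040 = 0.9153

0.92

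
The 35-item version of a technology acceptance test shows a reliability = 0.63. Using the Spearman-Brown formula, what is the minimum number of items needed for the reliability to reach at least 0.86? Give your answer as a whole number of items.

n = 0.86 × (1 − 0.63) / [ 0.63 × (1 − 0.86) ]
n = 0.3182 / 0.0882 ≈ 3.6077
Items needed = n × 35 = 3.6077 × 35 ≈ 126.27 → round up to 127

127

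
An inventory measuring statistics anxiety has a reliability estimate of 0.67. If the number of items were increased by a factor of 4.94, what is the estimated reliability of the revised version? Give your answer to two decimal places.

r_new = (4.94 × 0.67) / (1 + (4.94 − 1) × 0.67)
r_new = 3.3098 / 3.6398 ≈ 0.9093

0.91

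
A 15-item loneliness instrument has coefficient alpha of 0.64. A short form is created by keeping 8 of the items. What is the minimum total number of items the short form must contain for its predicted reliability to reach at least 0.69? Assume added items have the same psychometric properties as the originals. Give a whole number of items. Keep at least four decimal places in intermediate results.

19

First, r for the 8-item form: n = 8/15 = 0.5333, so r_8 = 0.5333·0.64/(1 + (0.5333 − 1)·0.64) = 0.4867
Length factor from the short form to reach 0.69: n' = 0.69(1 − 0.4867) / [0.4867(1 − 0.69)] ≈ 2.3475
Total items = 2.3475 × 8 = 18.78, rounded up to 19.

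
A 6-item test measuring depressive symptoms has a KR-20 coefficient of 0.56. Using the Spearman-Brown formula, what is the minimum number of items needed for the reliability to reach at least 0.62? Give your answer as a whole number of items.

8

Spearman-Brown solved for the length factor n:
n = r_target (1 − r_old) / [ r_old (1 − r_target) ]
n = [0.62 × 0.44] / [0.56 × 0.38]
  = 0.2728 / 0.2128 = 1.2820
1.2820 × 6 = 7.69 → 8 items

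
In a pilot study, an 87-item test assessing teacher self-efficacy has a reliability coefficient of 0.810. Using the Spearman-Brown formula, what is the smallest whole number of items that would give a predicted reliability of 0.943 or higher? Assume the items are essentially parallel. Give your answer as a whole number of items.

338

Rearranging the Spearman-Brown formula for n,
n = r_target (1 − r_old) / [ r_old (1 − r_target) ]
n = [0.943 × 0.190] / [0.810 × 0.057]
  = 0.179170 / 0.046170 = 3.8807
So the test needs 3.8807 × 87 ≈ 337.62 items; rounding up, 338.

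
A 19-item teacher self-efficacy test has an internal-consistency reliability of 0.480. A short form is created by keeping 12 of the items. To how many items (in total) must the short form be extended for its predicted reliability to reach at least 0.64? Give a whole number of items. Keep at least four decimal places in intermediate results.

Short-form reliability: n = 12/19 = 0.6316; r_12 = n·r/(1+(n−1)r) ≈ 0.3683
Then solve for n' with r_old = 0.3683, r_target = 0.64: n' = 0.64(1 − 0.3683)/[0.3683(1 − 0.64)] = 3.0492
Items = 3.0492 × 12 ≈ 36.59 → 37

37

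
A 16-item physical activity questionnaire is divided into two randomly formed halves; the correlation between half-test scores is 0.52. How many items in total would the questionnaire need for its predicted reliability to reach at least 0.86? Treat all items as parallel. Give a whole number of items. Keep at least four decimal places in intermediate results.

46

r_full = 2(0.52)/(1 + 0.52) = 0.6842
Solve Spearman-Brown for n: n = 0.86(1 − 0.6842) / [0.6842(1 − 0.86)] = 2.8353
Required items = 2.8353 × 16 = 45.36, so 46 items.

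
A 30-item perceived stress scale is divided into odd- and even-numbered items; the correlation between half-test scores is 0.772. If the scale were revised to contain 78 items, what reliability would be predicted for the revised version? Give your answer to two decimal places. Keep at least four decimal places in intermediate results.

First correct the split-half correlation to full-test reliability: r_full = 2 × 0.772 / (1 + 0.772) ≈ 0.8713
Then adjust to 78 items: n = 78/30 = 2.6000
r_new = n·r_full / (1 + (n − 1)·r_full) = 2.2654 / 2.3941 ≈ 0.9462

0.95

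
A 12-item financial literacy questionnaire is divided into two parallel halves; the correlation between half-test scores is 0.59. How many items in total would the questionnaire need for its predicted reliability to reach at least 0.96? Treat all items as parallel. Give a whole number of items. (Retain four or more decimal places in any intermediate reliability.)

101

r_full = 2(0.59)/(1 + 0.59) = 0.7421
n = r_tgt(1 − r_full) / [r_full(1 − r_tgt)] = 0.96 × 0.2579 / (0.7421 × 0.04) ≈ 8.3407
Items = 8.3407 × 12 ≈ 100.09 → 101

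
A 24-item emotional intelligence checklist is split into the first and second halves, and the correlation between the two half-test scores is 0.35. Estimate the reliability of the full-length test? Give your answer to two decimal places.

0.52

Each half is half the length of the full test, so the full test is n = 2 times a half.
r_full = 2r_hh / (1 + r_hh) = 2 × 0.35 / (1 + 0.35)
       = 0.7000 / 1.3500 = 0.5185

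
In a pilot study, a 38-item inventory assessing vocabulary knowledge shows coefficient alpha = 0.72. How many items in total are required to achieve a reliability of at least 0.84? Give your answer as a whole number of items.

Rearranging the Spearman-Brown formula for n,
n = r*(1 − r) / [ r (1 − r*) ]
n = 0.84(1 − 0.72) / [0.72(1 − 0.84)]
n = 0.2352 / 0.1152 ≈ 2.0417
2.0417 × 38 = 77.58 → 78 items

78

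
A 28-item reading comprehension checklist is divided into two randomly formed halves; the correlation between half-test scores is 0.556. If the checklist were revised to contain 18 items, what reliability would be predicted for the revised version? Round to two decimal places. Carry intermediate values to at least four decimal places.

0.62

Spearman-Brown correction (n = 2): r_full = 2·0.556/(1 + 0.556) = 0.7147
Then adjust to 18 items: n = 18/28 = 0.6429
r_new = n·r_full / (1 + (n − 1)·r_full) = 0.4595 / 0.7448 ≈ 0.6169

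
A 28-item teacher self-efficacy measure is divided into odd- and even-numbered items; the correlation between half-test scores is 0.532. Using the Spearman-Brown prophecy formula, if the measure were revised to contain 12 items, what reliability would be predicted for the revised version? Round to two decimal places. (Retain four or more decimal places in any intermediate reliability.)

0.49

Spearman-Brown correction (n = 2): r_full = 2·0.532/(1 + 0.532) = 0.6945
Length factor from 28 to 12 items: n = 12/28 = 0.4286
r_new = n·r_full / (1 + (n − 1)·r_full) = 0.2977 / 0.6032 ≈ 0.4935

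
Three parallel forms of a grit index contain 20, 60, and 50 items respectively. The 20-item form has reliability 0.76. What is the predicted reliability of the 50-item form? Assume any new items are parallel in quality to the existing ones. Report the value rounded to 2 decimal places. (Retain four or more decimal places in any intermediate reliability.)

Only the ratio of lengths matters: n = 50/20 = 2.5000
r_{50} = n·r / (1 + (n − 1)·r) = 1.9000 / 2.1400 ≈ 0.8879

0.89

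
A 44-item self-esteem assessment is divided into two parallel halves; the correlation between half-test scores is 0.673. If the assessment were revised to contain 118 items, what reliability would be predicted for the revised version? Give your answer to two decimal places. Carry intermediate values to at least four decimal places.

Full-test reliability from the split-half r: r_full = 2(0.673)/(1 + 0.673) = 0.8045
Then adjust to 118 items: n = 118/44 = 2.6818
r_new = n·r_full / (1 + (n − 1)·r_full) = 2.1575 / 2.3530 ≈ 0.9169

0.92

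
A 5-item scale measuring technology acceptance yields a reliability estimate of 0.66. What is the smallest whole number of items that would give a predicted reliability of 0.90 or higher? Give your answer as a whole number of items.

24

n = [0.90 × 0.34] / [0.66 × 0.10]
  = 0.3060 / 0.0660 = 4.6364
So the test needs 4.6364 × 5 ≈ 23.18 items; rounding up, 24.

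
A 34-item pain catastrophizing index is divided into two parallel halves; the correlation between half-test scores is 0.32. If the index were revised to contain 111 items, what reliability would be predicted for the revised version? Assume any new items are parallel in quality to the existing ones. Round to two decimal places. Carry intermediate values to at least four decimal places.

Spearman-Brown correction (n = 2): r_full = 2·0.32/(1 + 0.32) = 0.4848
Then adjust to 111 items: n = 111/34 = 3.2647
r_new = n·r_full / (1 + (n − 1)·r_full) = 1.5827 / 2.0979 ≈ 0.7544

0.75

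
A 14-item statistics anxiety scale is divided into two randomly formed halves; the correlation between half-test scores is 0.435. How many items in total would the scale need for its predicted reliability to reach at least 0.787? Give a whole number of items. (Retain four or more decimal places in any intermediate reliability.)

34

r_full = 2(0.435)/(1 + 0.435) = 0.6063
Solve Spearman-Brown for n: n = 0.787(1 − 0.6063) / [0.6063(1 − 0.787)] = 2.3992
Items = 2.3992 × 14 ≈ 33.59 → 34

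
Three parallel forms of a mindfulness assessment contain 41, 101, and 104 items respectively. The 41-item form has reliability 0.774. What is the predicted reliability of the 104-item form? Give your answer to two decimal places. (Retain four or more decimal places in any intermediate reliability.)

0.90

Only the ratio of lengths matters: n = 104/41 = 2.5366
r_{104} = n·r / (1 + (n − 1)·r) = 1.9633 / 2.1893 ≈ 0.8968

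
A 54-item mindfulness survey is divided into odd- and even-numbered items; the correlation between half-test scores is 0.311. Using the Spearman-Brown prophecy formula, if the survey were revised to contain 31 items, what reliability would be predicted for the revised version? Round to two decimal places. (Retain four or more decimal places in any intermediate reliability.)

0.34

First correct the split-half correlation to full-test reliability: r_full = 2 × 0.311 / (1 + 0.311) ≈ 0.4744
Then adjust to 31 items: n = 31/54 = 0.5741
r_new = n·r_full / (1 + (n − 1)·r_full) = 0.2724 / 0.7980 ≈ 0.3414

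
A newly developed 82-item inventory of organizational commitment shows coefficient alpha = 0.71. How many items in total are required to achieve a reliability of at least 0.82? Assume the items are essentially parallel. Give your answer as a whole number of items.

n = [0.82 × 0.29] / [0.71 × 0.18]
  = 0.2378 / 0.1278 = 1.8607
So the test needs 1.8607 × 82 ≈ 152.58 items; rounding up, 153.

153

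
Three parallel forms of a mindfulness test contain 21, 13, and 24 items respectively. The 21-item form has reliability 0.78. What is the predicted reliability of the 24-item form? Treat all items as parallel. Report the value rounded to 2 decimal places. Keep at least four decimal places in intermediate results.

0.80

Only the ratio of lengths matters: n = 24/21 = 1.1429
r_{24} = n·r / (1 + (n − 1)·r) = 0.8915 / 1.1115 ≈ 0.8021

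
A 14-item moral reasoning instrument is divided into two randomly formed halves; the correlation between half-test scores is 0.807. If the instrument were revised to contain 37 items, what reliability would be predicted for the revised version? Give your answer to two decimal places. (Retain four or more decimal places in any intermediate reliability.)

0.96

First correct the split-half correlation to full-test reliability: r_full = 2 × 0.807 / (1 + 0.807) ≈ 0.8932
Then adjust to 37 items: n = 37/14 = 2.6429
r_new = n·r_full / (1 + (n − 1)·r_full) = 2.3606 / 2.4674 ≈ 0.9567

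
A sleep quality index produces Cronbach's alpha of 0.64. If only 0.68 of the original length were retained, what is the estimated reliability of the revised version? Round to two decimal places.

r_new = 0.68·0.64 / [1 + (0.68 − 1)·0.64]
r_new = 0.4352 / 0.7952 ≈ 0.5473

0.55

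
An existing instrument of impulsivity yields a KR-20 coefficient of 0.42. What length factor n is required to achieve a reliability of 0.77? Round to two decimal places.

4.62

n = [0.77 × 0.58] / [0.42 × 0.23]
  = 0.4466 / 0.0966 = 4.6232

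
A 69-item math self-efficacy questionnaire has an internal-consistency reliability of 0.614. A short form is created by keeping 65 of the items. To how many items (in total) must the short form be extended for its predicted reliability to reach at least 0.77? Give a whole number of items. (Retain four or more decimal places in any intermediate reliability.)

First, r for the 65-item form: n = 65/69 = 0.9420, so r_65 = 0.9420·0.614/(1 + (0.9420 − 1)·0.614) = 0.5997
Length factor from the short form to reach 0.77: n' = 0.77(1 − 0.5997) / [0.5997(1 − 0.77)] ≈ 2.2347
Total items = 2.2347 × 65 = 145.26, rounded up to 146.

146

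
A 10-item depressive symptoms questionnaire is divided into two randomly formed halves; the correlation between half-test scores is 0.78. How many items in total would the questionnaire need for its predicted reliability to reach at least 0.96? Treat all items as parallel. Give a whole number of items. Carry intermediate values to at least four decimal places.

r_full = 2(0.78)/(1 + 0.78) = 0.8764
Solve Spearman-Brown for n: n = 0.96(1 − 0.8764) / [0.8764(1 − 0.96)] = 3.3848
Required items = 3.3848 × 10 = 33.85, so 34 items.

34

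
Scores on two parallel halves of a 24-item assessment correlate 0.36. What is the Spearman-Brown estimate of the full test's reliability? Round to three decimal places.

0.529

The full test is twice the length of either half (n = 2).
r_full = 2r_hh / (1 + r_hh) = 2 × 0.36 / (1 + 0.36)
r_full = 0.7200 / 1.3600 ≈ 0.5294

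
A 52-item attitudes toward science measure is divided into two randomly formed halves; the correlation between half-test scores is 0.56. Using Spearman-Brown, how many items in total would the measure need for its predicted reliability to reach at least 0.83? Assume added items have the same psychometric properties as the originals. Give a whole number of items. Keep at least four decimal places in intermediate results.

100

Corrected full-test reliability: r_full = 2 × 0.56 / (1 + 0.56) ≈ 0.7179
n = r_tgt(1 − r_full) / [r_full(1 − r_tgt)] = 0.83 × 0.2821 / (0.7179 × 0.17) ≈ 1.9185
Items = 1.9185 × 52 ≈ 99.76 → 100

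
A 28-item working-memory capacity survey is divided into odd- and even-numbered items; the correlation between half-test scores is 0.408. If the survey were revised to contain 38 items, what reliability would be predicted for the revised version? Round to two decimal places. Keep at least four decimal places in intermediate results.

0.65

Full-test reliability from the split-half r: r_full = 2(0.408)/(1 + 0.408) = 0.5795
Length factor from 28 to 38 items: n = 38/28 = 1.3571
r_new = n·r_full / (1 + (n − 1)·r_full) = 0.7864 / 1.2069 ≈ 0.6516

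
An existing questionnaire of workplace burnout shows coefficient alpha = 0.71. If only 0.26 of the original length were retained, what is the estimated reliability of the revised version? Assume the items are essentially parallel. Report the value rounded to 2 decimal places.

Apply the Spearman-Brown prophecy formula, r' = nr / [1 + (n − 1)r]:
r_new = 0.26·0.71 / [1 + (0.26 − 1)·0.71]
     = 0.1846 / 0.4746 = 0.3890

0.39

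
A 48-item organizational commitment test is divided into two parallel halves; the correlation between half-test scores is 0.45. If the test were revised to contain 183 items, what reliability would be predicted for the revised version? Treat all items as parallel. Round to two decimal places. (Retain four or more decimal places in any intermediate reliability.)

First correct the split-half correlation to full-test reliability: r_full = 2 × 0.45 / (1 + 0.45) ≈ 0.6207
Then adjust to 183 items: n = 183/48 = 3.8125
r_new = n·r_full / (1 + (n − 1)·r_full) = 2.3664 / 2.7457 ≈ 0.8619

0.86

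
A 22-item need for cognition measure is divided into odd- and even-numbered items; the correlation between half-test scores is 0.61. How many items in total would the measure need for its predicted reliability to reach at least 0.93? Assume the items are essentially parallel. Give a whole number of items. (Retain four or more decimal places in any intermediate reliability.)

94

r_full = 2(0.61)/(1 + 0.61) = 0.7578
Solve Spearman-Brown for n: n = 0.93(1 − 0.7578) / [0.7578(1 − 0.93)] = 4.2462
Required items = 4.2462 × 22 = 93.42, so 94 items.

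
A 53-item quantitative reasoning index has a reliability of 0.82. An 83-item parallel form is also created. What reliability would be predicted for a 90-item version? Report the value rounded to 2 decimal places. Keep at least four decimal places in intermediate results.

0.89

The 83-item form is not needed; work directly from the 53-item form with n = 90/53 = 1.6981.
r_{90} = n·r / (1 + (n − 1)·r) = 1.3924 / 1.5724 ≈ 0.8855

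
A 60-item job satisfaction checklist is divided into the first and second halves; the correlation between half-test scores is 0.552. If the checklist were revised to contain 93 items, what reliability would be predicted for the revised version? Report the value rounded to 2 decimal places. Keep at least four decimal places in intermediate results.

Spearman-Brown correction (n = 2): r_full = 2·0.552/(1 + 0.552) = 0.7113
Length factor from 60 to 93 items: n = 93/60 = 1.5500
r_new = n·r_full / (1 + (n − 1)·r_full) = 1.1025 / 1.3912 ≈ 0.7925

0.79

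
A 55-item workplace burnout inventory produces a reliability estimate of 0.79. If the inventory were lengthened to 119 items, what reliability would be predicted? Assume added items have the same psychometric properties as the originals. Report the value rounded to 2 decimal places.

0.89

The new length is 119/55 = 2.1636 times the old.
r_new = 2.1636·0.79 / [1 + (2.1636 − 1)·0.79]
r_new = 1.7092 / 1.9192 ≈ 0.8906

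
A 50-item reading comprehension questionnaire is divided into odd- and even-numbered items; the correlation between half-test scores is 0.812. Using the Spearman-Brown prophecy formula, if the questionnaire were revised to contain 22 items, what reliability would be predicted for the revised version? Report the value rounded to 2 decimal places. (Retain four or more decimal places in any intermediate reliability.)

0.79

First correct the split-half correlation to full-test reliability: r_full = 2 × 0.812 / (1 + 0.812) ≈ 0.8962
Length factor from 50 to 22 items: n = 22/50 = 0.4400
r_new = n·r_full / (1 + (n − 1)·r_full) = 0.3943 / 0.4981 ≈ 0.7916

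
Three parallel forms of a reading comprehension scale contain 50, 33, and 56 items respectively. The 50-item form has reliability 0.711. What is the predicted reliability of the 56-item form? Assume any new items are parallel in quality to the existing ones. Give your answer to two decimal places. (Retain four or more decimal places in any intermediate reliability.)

The 33-item form is not needed; work directly from the 50-item form with n = 56/50 = 1.1200.
r_{56} = n·r / (1 + (n − 1)·r) = 0.7963 / 1.0853 ≈ 0.7337

0.73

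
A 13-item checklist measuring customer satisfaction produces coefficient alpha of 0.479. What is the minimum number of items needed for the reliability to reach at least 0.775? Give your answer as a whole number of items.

Rearranging the Spearman-Brown formula for n,
n = r*(1 − r) / [ r (1 − r*) ]
n = 0.775 × (1 − 0.479) / [ 0.479 × (1 − 0.775) ]
  = 0.403775 / 0.107775 = 3.7465
3.7465 × 13 = 48.70 → 49 items

49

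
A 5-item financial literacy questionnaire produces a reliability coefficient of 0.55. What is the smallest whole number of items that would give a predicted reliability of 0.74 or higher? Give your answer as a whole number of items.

12

Spearman-Brown solved for the length factor n:
n = r*(1 − r) / [ r (1 − r*) ]
n = 0.74(1 − 0.55) / [0.55(1 − 0.74)]
  = 0.3330 / 0.1430 = 2.3287
Items needed = n × 5 = 2.3287 × 5 ≈ 11.64 → round up to 12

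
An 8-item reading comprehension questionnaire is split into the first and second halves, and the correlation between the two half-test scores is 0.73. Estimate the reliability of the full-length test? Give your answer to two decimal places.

0.84

Apply the Spearman-Brown correction with n = 2:
r_full = 2r_hh / (1 + r_hh) = 2 × 0.73 / (1 + 0.73)
r_full = 1.4600 / 1.7300 ≈ 0.8439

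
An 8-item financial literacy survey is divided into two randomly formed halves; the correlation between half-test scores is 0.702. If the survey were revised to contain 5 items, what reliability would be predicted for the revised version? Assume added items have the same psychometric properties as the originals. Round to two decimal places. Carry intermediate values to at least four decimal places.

First correct the split-half correlation to full-test reliability: r_full = 2 × 0.702 / (1 + 0.702) ≈ 0.8249
Length factor from 8 to 5 items: n = 5/8 = 0.6250
r_new = n·r_full / (1 + (n − 1)·r_full) = 0.5156 / 0.6907 ≈ 0.7465

0.75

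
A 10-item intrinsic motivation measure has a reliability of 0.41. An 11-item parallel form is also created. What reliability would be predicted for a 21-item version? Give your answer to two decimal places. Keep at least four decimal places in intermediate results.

Only the ratio of lengths matters: n = 21/10 = 2.1000
r_{21} = n·r / (1 + (n − 1)·r) = 0.8610 / 1.4510 ≈ 0.5934

0.59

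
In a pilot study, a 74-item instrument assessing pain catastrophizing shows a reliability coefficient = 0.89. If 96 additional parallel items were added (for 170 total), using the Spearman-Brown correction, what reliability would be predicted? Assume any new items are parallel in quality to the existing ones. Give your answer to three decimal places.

0.949

Length ratio n = 170/74 = 2.2973
Spearman-Brown: r_new = n·r / (1 + (n − 1)·r)
r_new = (2.2973 × 0.89) / (1 + (2.2973 − 1) × 0.89)
r_new = 2.0446 / 2.1546 ≈ 0.9489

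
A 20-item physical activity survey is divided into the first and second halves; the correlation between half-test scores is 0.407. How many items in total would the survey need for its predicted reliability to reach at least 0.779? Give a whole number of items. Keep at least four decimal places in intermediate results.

r_full = 2(0.407)/(1 + 0.407) = 0.5785
Solve Spearman-Brown for n: n = 0.779(1 − 0.5785) / [0.5785(1 − 0.779)] = 2.5683
Items = 2.5683 × 20 ≈ 51.37 → 52

52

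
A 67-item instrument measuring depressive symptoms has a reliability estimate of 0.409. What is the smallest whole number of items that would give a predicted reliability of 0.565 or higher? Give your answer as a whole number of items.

126

Spearman-Brown solved for the length factor n:
n = r_target (1 − r_old) / [ r_old (1 − r_target) ]
n = 0.565(1 − 0.409) / [0.409(1 − 0.565)]
n = 0.333915 / 0.177915 ≈ 1.8768
Items needed = n × 67 = 1.8768 × 67 ≈ 125.75 → round up to 126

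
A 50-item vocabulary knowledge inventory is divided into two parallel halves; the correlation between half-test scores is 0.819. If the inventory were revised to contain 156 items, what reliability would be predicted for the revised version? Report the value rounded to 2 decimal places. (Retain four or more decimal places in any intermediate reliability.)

0.97

Spearman-Brown correction (n = 2): r_full = 2·0.819/(1 + 0.819) = 0.9005
Length factor from 50 to 156 items: n = 156/50 = 3.1200
r_new = n·r_full / (1 + (n − 1)·r_full) = 2.8096 / 2.9091 ≈ 0.9658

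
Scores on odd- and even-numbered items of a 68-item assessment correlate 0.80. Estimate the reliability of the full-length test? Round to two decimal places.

The full test is twice the length of either half (n = 2).
r_full = 2r_hh / (1 + r_hh) = 2 × 0.80 / (1 + 0.80)
r_full = 1.6000 / 1.8000 ≈ 0.8889

0.89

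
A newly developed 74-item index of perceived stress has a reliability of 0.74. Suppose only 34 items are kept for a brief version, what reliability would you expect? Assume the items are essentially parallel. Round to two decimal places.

0.57

Length ratio n = 34/74 = 0.4595
Spearman-Brown: r_new = n·r / (1 + (n − 1)·r)
r_new = 0.4595·0.74 / [1 + (0.4595 − 1)·0.74]
r_new = 0.3400 / 0.6000 ≈ 0.5667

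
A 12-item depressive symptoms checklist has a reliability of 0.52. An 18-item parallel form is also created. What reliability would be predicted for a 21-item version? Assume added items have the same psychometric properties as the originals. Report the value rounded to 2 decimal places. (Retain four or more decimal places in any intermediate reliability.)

0.65

The 18-item form is not needed; work directly from the 12-item form with n = 21/12 = 1.7500.
r_{21} = n·r / (1 + (n − 1)·r) = 0.9100 / 1.3900 ≈ 0.6547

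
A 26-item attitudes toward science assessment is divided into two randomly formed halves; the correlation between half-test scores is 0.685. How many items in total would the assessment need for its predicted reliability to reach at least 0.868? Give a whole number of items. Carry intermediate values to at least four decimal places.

40

Corrected full-test reliability: r_full = 2 × 0.685 / (1 + 0.685) ≈ 0.8131
Solve Spearman-Brown for n: n = 0.868(1 − 0.8131) / [0.8131(1 − 0.868)] = 1.5115
Required items = 1.5115 × 26 = 39.30, so 40 items.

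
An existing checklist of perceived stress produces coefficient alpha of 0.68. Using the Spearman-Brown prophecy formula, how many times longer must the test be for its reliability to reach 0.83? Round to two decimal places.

n = 0.83(1 − 0.68) / [0.68(1 − 0.83)]
  = 0.2656 / 0.1156 = 2.2976

2.30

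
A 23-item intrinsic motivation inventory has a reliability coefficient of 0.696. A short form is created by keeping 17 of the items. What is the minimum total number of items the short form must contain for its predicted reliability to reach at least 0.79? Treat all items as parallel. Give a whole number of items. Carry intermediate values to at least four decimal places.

First, r for the 17-item form: n = 17/23 = 0.7391, so r_17 = 0.7391·0.696/(1 + (0.7391 − 1)·0.696) = 0.6285
Length factor from the short form to reach 0.79: n' = 0.79(1 − 0.6285) / [0.6285(1 − 0.79)] ≈ 2.2236
Items = 2.2236 × 17 ≈ 37.80 → 38

38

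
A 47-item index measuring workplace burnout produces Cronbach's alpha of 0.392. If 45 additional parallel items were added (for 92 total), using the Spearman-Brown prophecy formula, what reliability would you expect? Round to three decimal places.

0.558

n = 92/47 = 1.9574
r_new = (1.9574 × 0.392) / (1 + (1.9574 − 1) × 0.392)
     = 0.7673 / 1.3753 = 0.5579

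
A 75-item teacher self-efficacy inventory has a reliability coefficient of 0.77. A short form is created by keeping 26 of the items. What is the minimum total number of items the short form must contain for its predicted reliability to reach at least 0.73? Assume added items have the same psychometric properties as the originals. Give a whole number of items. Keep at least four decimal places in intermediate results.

61

First, r for the 26-item form: n = 26/75 = 0.3467, so r_26 = 0.3467·0.77/(1 + (0.3467 − 1)·0.77) = 0.5372
Then solve for n' with r_old = 0.5372, r_target = 0.73: n' = 0.73(1 − 0.5372)/[0.5372(1 − 0.73)] = 2.3293
Total items = 2.3293 × 26 = 60.56, rounded up to 61.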